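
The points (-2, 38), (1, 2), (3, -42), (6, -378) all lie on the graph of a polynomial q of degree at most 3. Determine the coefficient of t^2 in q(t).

2

Write q(t) = at^3 + bt^2 + ct + d. Substituting each data point gives a linear system:
  -8a + 4b - 2c + d = 38
  a + b + c + d = 2
  27a + 9b + 3c + d = -42
  216a + 36b + 6c + d = -378
Solving the system yields a = -2, b = 2, c = -4, d = 6.
So q(t) = -2t³ + 2t² - 4t + 6.
The coefficient of t^2 is 2.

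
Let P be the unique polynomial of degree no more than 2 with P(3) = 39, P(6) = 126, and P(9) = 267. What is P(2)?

22

Write P(t) = at^2 + bt + c. Substituting each data point gives a linear system:
  9a + 3b + c = 39
  36a + 6b + c = 126
  81a + 9b + c = 267
Solving the system yields a = 3, b = 2, c = 6.
So P(t) = 3t^2 + 2t + 6.
Then P(2) = 22.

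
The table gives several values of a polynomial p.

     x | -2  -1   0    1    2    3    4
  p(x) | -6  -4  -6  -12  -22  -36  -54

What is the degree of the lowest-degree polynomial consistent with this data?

2

Forward differences of the values at x = -2, -1, 0, 1, 2, 3, 4:
  p  : -6  -4  -6  -12  -22  -36  -54
  Δ  : 2  -2  -6  -10  -14  -18
  Δ^2: -4  -4  -4  -4  -4
  Δ^3: 0  0  0  0
  Δ^4: 0  0  0
  Δ^5: 0  0
  Δ^6: 0
The second differences are constant (-4) and nonzero, while all higher differences vanish, so the minimal degree is 2.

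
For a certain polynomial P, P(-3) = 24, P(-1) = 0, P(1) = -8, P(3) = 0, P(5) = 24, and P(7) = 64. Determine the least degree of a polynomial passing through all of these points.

2

Forward differences of the values at n = -3, -1, 1, 3, 5, 7:
  P  : 24  0  -8  0  24  64
  Δ  : -24  -8  8  24  40
  Δ^2: 16  16  16  16
  Δ^3: 0  0  0
  Δ^4: 0  0
  Δ^5: 0
The second differences are constant (16) and nonzero, while all higher differences vanish, so the minimal degree is 2.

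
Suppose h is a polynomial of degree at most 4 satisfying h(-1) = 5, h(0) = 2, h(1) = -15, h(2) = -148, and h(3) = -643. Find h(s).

Write h(s) = as^4 + bs^3 + cs^2 + ds + e. Substituting each data point gives a linear system:
  a - b + c - d + e = 5
  e = 2
  a + b + c + d + e = -15
  16a + 8b + 4c + 2d + e = -148
  81a + 27b + 9c + 3d + e = -643
Solving the system yields a = -6, b = -5, c = -1, d = -5, e = 2.
So h(s) = -6s^4 - 5s^3 - s^2 - 5s + 2.
Check: h(-1) = 5. ✓

h(s) = -6s^4 - 5s^3 - s^2 - 5s + 2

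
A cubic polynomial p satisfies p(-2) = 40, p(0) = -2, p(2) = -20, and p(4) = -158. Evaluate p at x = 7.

-905

Write p(x) = ax^3 + bx^2 + cx + d. Substituting each data point gives a linear system:
  -8a + 4b - 2c + d = 40
  d = -2
  8a + 4b + 2c + d = -20
  64a + 16b + 4c + d = -158
Solving the system yields a = -3, b = 3, c = -3, d = -2.
So p(x) = -3x^3 + 3x^2 - 3x - 2.
Then p(7) = -905.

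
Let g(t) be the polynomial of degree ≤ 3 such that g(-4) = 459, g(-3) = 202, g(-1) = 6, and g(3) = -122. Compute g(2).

Using the Lagrange interpolation formula with nodes -4, -3, -1, 3:
  L_0(t) = (t + 3)(t + 1)(t - 3) / -21
  L_1(t) = (t + 4)(t + 1)(t - 3) / 12
  L_2(t) = (t + 4)(t + 3)(t - 3) / -24
  L_3(t) = (t + 4)(t + 3)(t + 1) / 168
Then g(t) = 459·L_0(t) + 202·L_1(t) + 6·L_2(t) - 122·L_3(t).
Expanding and collecting terms gives g(t) = -6t^3 + 5t^2 - 5.
Evaluating at t = 2: g(2) = -33.

-33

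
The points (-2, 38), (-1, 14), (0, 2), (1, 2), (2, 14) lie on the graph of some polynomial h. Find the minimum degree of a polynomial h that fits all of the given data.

Forward differences of the values at n = -2, -1, 0, 1, 2:
  h  : 38  14  2  2  14
  Δ  : -24  -12  0  12
  Δ^2: 12  12  12
  Δ^3: 0  0
  Δ^4: 0
The second differences are constant (12) and nonzero, while all higher differences vanish, so the minimal degree is 2.

2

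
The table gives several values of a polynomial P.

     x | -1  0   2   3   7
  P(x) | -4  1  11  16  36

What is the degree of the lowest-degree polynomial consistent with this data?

1

Divided differences on the nodes -1, 0, 2, 3, 7:
  order 0: -4  1  11  16  36
  order 1: 5  5  5  5
  order 2: 0  0  0
  order 3: 0  0
  order 4: 0
The order-1 divided differences are all 5 (nonzero) and every higher order vanishes, so the data lies on a polynomial of degree exactly 1.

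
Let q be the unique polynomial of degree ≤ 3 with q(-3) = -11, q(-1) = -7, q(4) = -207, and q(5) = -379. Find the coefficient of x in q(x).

4

Write q(x) = ax^3 + bx^2 + cx + d. Substituting each data point gives a linear system:
  -27a + 9b - 3c + d = -11
  -a + b - c + d = -7
  64a + 16b + 4c + d = -207
  125a + 25b + 5c + d = -379
Solving the system yields a = -2, b = -6, c = 4, d = 1.
So q(x) = -2x³ - 6x² + 4x + 1.
The coefficient of x is 4.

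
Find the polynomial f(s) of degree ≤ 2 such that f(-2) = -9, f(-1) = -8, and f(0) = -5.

Write f(s) = as^2 + bs + c. Substituting each data point gives a linear system:
  4a - 2b + c = -9
  a - b + c = -8
  c = -5
Solving the system yields a = 1, b = 4, c = -5.
So f(s) = s² + 4s - 5.
Check: f(-2) = -9. ✓

f(s) = s^2 + 4s - 5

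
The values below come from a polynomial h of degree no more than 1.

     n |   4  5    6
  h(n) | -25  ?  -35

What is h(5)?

On equispaced nodes a degree-1 polynomial has vanishing second forward difference, so
  h(4) - 2·h(5) + h(6) = 0.
Substituting the known values and solving for h(5):
  -2·h(5) = 60
  h(5) = -30.

-30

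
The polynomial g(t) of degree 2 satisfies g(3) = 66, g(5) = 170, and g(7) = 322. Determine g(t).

Write g(t) = at^2 + bt + c. Substituting each data point gives a linear system:
  9a + 3b + c = 66
  25a + 5b + c = 170
  49a + 7b + c = 322
Solving the system yields a = 6, b = 4, c = 0.
So g(t) = 6t^2 + 4t.
Check: g(3) = 66. ✓

g(t) = 6t^2 + 4t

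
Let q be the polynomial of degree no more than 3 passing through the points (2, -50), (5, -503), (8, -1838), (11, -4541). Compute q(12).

Using the Lagrange interpolation formula with nodes 2, 5, 8, 11:
  L_0(x) = (x - 5)(x - 8)(x - 11) / -162
  L_1(x) = (x - 2)(x - 8)(x - 11) / 54
  L_2(x) = (x - 2)(x - 5)(x - 11) / -54
  L_3(x) = (x - 2)(x - 5)(x - 8) / 162
Then q(x) = -50·L_0(x) - 503·L_1(x) - 1838·L_2(x) - 4541·L_3(x).
Expanding and collecting terms gives q(x) = -3x^3 - 4x^2 - 6x + 2.
Evaluating at x = 12: q(12) = -5830.

-5830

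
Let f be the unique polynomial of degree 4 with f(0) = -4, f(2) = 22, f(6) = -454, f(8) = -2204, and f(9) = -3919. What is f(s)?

f(s) = -s^4 + 3s^3 + 6s^2 - 3s - 4

Write f(s) = as^4 + bs^3 + cs^2 + ds + e. Substituting each data point gives a linear system:
  e = -4
  16a + 8b + 4c + 2d + e = 22
  1296a + 216b + 36c + 6d + e = -454
  4096a + 512b + 64c + 8d + e = -2204
  6561a + 729b + 81c + 9d + e = -3919
Solving the system yields a = -1, b = 3, c = 6, d = -3, e = -4.
So f(s) = -s^4 + 3s^3 + 6s^2 - 3s - 4.
Check: f(2) = 22. ✓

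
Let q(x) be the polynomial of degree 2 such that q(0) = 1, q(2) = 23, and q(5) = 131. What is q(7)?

253

Using the Lagrange interpolation formula with nodes 0, 2, 5:
  L_0(x) = (x - 2)(x - 5) / 10
  L_1(x) = x(x - 5) / -6
  L_2(x) = x(x - 2) / 15
Then q(x) = 1·L_0(x) + 23·L_1(x) + 131·L_2(x).
Expanding and collecting terms gives q(x) = 5x^2 + x + 1.
Evaluating at x = 7: q(7) = 253.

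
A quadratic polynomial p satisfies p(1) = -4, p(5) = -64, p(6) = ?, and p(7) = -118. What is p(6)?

-89

The 3 known points determine the degree-2 polynomial uniquely.
Write p(t) = at^2 + bt + c. Substituting each data point gives a linear system:
  a + b + c = -4
  25a + 5b + c = -64
  49a + 7b + c = -118
Solving the system yields a = -2, b = -3, c = 1.
So p(t) = -2t^2 - 3t + 1.
Then p(6) = -89.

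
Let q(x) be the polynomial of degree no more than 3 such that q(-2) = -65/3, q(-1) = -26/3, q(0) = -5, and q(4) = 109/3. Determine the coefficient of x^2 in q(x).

-5/3

Write q(x) = ax^3 + bx^2 + cx + d. Substituting each data point gives a linear system:
  -8a + 4b - 2c + d = -65/3
  -a + b - c + d = -26/3
  d = -5
  64a + 16b + 4c + d = 109/3
Solving the system yields a = 1, b = -5/3, c = 1, d = -5.
So q(x) = x³ - (5/3)x² + x - 5.
The coefficient of x^2 is -5/3.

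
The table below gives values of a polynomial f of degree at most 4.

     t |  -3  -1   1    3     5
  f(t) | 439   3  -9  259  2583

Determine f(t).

f(t) = 5t^4 - 3t^3 - 6t^2 - 3t - 2

Using the Lagrange interpolation formula with nodes -3, -1, 1, 3, 5:
  L_0(t) = (t + 1)(t - 1)(t - 3)(t - 5) / 384
  L_1(t) = (t + 3)(t - 1)(t - 3)(t - 5) / -96
  L_2(t) = (t + 3)(t + 1)(t - 3)(t - 5) / 64
  L_3(t) = (t + 3)(t + 1)(t - 1)(t - 5) / -96
  L_4(t) = (t + 3)(t + 1)(t - 1)(t - 3) / 384
Then f(t) = 439·L_0(t) + 3·L_1(t) - 9·L_2(t) + 259·L_3(t) + 2583·L_4(t).
Expanding and collecting terms gives f(t) = 5t^4 - 3t^3 - 6t^2 - 3t - 2.
Check: f(-3) = 439. ✓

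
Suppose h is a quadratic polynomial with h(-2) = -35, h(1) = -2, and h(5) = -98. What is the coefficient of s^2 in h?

Write h(s) = as^2 + bs + c. Substituting each data point gives a linear system:
  4a - 2b + c = -35
  a + b + c = -2
  25a + 5b + c = -98
Solving the system yields a = -5, b = 6, c = -3.
So h(s) = -5s² + 6s - 3.
The leading coefficient is -5.

-5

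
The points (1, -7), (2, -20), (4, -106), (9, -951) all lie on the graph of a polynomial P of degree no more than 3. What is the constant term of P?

-6

Write P(s) = as^3 + bs^2 + cs + d. Substituting each data point gives a linear system:
  a + b + c + d = -7
  8a + 4b + 2c + d = -20
  64a + 16b + 4c + d = -106
  729a + 81b + 9c + d = -951
Solving the system yields a = -1, b = -3, c = 3, d = -6.
So P(s) = -s^3 - 3s^2 + 3s - 6.
The constant term is -6.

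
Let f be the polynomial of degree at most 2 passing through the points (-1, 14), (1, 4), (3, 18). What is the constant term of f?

6

Write f(x) = ax^2 + bx + c. Substituting each data point gives a linear system:
  a - b + c = 14
  a + b + c = 4
  9a + 3b + c = 18
Solving the system yields a = 3, b = -5, c = 6.
So f(x) = 3x^2 - 5x + 6.
The constant term is 6.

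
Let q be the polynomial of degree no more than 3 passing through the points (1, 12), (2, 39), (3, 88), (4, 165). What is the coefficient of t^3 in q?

1

Write q(t) = at^3 + bt^2 + ct + d. Substituting each data point gives a linear system:
  a + b + c + d = 12
  8a + 4b + 2c + d = 39
  27a + 9b + 3c + d = 88
  64a + 16b + 4c + d = 165
Solving the system yields a = 1, b = 5, c = 5, d = 1.
So q(t) = t^3 + 5t^2 + 5t + 1.
The leading coefficient is 1.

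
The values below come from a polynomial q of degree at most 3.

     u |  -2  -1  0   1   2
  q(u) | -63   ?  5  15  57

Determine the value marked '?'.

The 4 known points determine the degree-3 polynomial uniquely.
Write q(u) = au^3 + bu^2 + cu + d. Substituting each data point gives a linear system:
  -8a + 4b - 2c + d = -63
  d = 5
  a + b + c + d = 15
  8a + 4b + 2c + d = 57
Solving the system yields a = 6, b = -2, c = 6, d = 5.
So q(u) = 6u³ - 2u² + 6u + 5.
Then q(-1) = -9.

-9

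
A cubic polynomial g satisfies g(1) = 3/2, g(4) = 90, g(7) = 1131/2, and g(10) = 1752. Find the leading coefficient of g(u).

Write g(u) = au^3 + bu^2 + cu + d. Substituting each data point gives a linear system:
  a + b + c + d = 3/2
  64a + 16b + 4c + d = 90
  343a + 49b + 7c + d = 1131/2
  1000a + 100b + 10c + d = 1752
Solving the system yields a = 2, b = -5/2, c = 0, d = 2.
So g(u) = 2u^3 - (5/2)u^2 + 2.
The leading coefficient is 2.

2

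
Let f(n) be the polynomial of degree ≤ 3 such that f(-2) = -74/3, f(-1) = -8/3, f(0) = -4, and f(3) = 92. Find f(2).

58/3

Write f(n) = an^3 + bn^2 + cn + d. Substituting each data point gives a linear system:
  -8a + 4b - 2c + d = -74/3
  -a + b - c + d = -8/3
  d = -4
  27a + 9b + 3c + d = 92
Solving the system yields a = 4, b = 1/3, c = -5, d = -4.
So f(n) = 4n^3 + (1/3)n^2 - 5n - 4.
Then f(2) = 58/3.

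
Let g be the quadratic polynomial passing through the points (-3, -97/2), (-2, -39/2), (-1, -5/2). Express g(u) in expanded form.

Write g(u) = au^2 + bu + c. Substituting each data point gives a linear system:
  9a - 3b + c = -97/2
  4a - 2b + c = -39/2
  a - b + c = -5/2
Solving the system yields a = -6, b = -1, c = 5/2.
So g(u) = -6u^2 - u + 5/2.
Check: g(-1) = -5/2. ✓

g(u) = -6u^2 - u + 5/2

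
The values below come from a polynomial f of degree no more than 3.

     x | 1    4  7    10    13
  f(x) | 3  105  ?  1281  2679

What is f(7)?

477

On equispaced nodes a degree-3 polynomial has vanishing fourth forward difference, so
  f(1) - 4·f(4) + 6·f(7) - 4·f(10) + f(13) = 0.
Substituting the known values and solving for f(7):
  6·f(7) = 2862
  f(7) = 477.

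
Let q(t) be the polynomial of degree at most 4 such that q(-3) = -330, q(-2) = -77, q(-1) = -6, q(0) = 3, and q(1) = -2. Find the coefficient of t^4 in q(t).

Write q(t) = at^4 + bt^3 + ct^2 + dt + e. Substituting each data point gives a linear system:
  81a - 27b + 9c - 3d + e = -330
  16a - 8b + 4c - 2d + e = -77
  a - b + c - d + e = -6
  e = 3
  a + b + c + d + e = -2
Solving the system yields a = -3, b = 2, c = -4, d = 0, e = 3.
So q(t) = -3t^4 + 2t^3 - 4t^2 + 3.
The leading coefficient is -3.

-3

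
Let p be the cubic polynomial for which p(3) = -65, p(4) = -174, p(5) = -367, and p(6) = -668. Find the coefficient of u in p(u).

-3

Write p(u) = au^3 + bu^2 + cu + d. Substituting each data point gives a linear system:
  27a + 9b + 3c + d = -65
  64a + 16b + 4c + d = -174
  125a + 25b + 5c + d = -367
  216a + 36b + 6c + d = -668
Solving the system yields a = -4, b = 6, c = -3, d = -2.
So p(u) = -4u³ + 6u² - 3u - 2.
The coefficient of u is -3.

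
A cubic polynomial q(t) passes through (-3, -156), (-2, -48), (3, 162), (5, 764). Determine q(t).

q(t) = 6t^3 + t^2 - t - 6

Write q(t) = at^3 + bt^2 + ct + d. Substituting each data point gives a linear system:
  -27a + 9b - 3c + d = -156
  -8a + 4b - 2c + d = -48
  27a + 9b + 3c + d = 162
  125a + 25b + 5c + d = 764
Solving the system yields a = 6, b = 1, c = -1, d = -6.
So q(t) = 6t^3 + t^2 - t - 6.
Check: q(-3) = -156. ✓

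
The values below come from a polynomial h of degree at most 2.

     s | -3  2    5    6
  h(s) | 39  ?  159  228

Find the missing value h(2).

The 3 known points determine the degree-2 polynomial uniquely.
Write h(s) = as^2 + bs + c. Substituting each data point gives a linear system:
  9a - 3b + c = 39
  25a + 5b + c = 159
  36a + 6b + c = 228
Solving the system yields a = 6, b = 3, c = -6.
So h(s) = 6s² + 3s - 6.
Then h(2) = 24.

24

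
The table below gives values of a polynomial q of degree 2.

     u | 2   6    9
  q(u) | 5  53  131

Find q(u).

q(u) = 2u^2 - 4u + 5

Write q(u) = au^2 + bu + c. Substituting each data point gives a linear system:
  4a + 2b + c = 5
  36a + 6b + c = 53
  81a + 9b + c = 131
Solving the system yields a = 2, b = -4, c = 5.
So q(u) = 2u² - 4u + 5.
Check: q(9) = 131. ✓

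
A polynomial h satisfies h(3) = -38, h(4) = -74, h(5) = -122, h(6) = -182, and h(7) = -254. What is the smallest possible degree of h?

2

Forward differences of the values at u = 3, 4, 5, 6, 7:
  h  : -38  -74  -122  -182  -254
  Δ  : -36  -48  -60  -72
  Δ^2: -12  -12  -12
  Δ^3: 0  0
  Δ^4: 0
The second differences are constant (-12) and nonzero, while all higher differences vanish, so the minimal degree is 2.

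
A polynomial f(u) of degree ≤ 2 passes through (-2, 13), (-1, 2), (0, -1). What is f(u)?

f(u) = 4u^2 + u - 1

Write f(u) = au^2 + bu + c. Substituting each data point gives a linear system:
  4a - 2b + c = 13
  a - b + c = 2
  c = -1
Solving the system yields a = 4, b = 1, c = -1.
So f(u) = 4u^2 + u - 1.
Check: f(-1) = 2. ✓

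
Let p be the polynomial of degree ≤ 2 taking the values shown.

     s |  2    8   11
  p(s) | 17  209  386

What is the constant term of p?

Write p(s) = as^2 + bs + c. Substituting each data point gives a linear system:
  4a + 2b + c = 17
  64a + 8b + c = 209
  121a + 11b + c = 386
Solving the system yields a = 3, b = 2, c = 1.
So p(s) = 3s^2 + 2s + 1.
The constant term is 1.

1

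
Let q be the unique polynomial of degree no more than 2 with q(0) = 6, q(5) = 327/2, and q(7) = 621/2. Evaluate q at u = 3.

129/2

Write q(u) = au^2 + bu + c. Substituting each data point gives a linear system:
  c = 6
  25a + 5b + c = 327/2
  49a + 7b + c = 621/2
Solving the system yields a = 6, b = 3/2, c = 6.
So q(u) = 6u^2 + (3/2)u + 6.
Then q(3) = 129/2.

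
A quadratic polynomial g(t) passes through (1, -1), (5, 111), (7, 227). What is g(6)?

Write g(t) = at^2 + bt + c. Substituting each data point gives a linear system:
  a + b + c = -1
  25a + 5b + c = 111
  49a + 7b + c = 227
Solving the system yields a = 5, b = -2, c = -4.
So g(t) = 5t^2 - 2t - 4.
Then g(6) = 164.

164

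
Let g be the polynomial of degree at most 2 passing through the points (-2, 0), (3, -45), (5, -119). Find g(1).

-3

Using the Lagrange interpolation formula with nodes -2, 3, 5:
  L_0(t) = (t - 3)(t - 5) / 35
  L_1(t) = (t + 2)(t - 5) / -10
  L_2(t) = (t + 2)(t - 3) / 14
Then g(t) = 0·L_0(t) - 45·L_1(t) - 119·L_2(t).
Expanding and collecting terms gives g(t) = -4t² - 5t + 6.
Evaluating at t = 1: g(1) = -3.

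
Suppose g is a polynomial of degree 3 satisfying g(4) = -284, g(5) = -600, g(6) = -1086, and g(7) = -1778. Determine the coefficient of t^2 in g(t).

Write g(t) = at^3 + bt^2 + ct + d. Substituting each data point gives a linear system:
  64a + 16b + 4c + d = -284
  125a + 25b + 5c + d = -600
  216a + 36b + 6c + d = -1086
  343a + 49b + 7c + d = -1778
Solving the system yields a = -6, b = 5, c = 5, d = 0.
So g(t) = -6t^3 + 5t^2 + 5t.
The coefficient of t^2 is 5.

5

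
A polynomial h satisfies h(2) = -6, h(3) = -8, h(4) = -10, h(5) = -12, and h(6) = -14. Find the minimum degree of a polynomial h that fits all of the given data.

Forward differences of the values at u = 2, 3, 4, 5, 6:
  h  : -6  -8  -10  -12  -14
  Δ  : -2  -2  -2  -2
  Δ^2: 0  0  0
  Δ^3: 0  0
  Δ^4: 0
The first differences are constant (-2) and nonzero, while all higher differences vanish, so the minimal degree is 1.

1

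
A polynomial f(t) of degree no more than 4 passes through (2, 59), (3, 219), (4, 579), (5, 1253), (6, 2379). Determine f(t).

Using the Lagrange interpolation formula with nodes 2, 3, 4, 5, 6:
  L_0(t) = (t - 3)(t - 4)(t - 5)(t - 6) / 24
  L_1(t) = (t - 2)(t - 4)(t - 5)(t - 6) / -6
  L_2(t) = (t - 2)(t - 3)(t - 5)(t - 6) / 4
  L_3(t) = (t - 2)(t - 3)(t - 4)(t - 6) / -6
  L_4(t) = (t - 2)(t - 3)(t - 4)(t - 5) / 24
Then f(t) = 59·L_0(t) + 219·L_1(t) + 579·L_2(t) + 1253·L_3(t) + 2379·L_4(t).
Expanding and collecting terms gives f(t) = t^4 + 5t^3 + 3.
Check: f(4) = 579. ✓

f(t) = t^4 + 5t^3 + 3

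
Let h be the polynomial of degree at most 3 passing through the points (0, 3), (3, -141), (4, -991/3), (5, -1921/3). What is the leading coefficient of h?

Write h(t) = at^3 + bt^2 + ct + d. Substituting each data point gives a linear system:
  d = 3
  27a + 9b + 3c + d = -141
  64a + 16b + 4c + d = -991/3
  125a + 25b + 5c + d = -1921/3
Solving the system yields a = -5, b = -1/3, c = -2, d = 3.
So h(t) = -5t^3 - (1/3)t^2 - 2t + 3.
The leading coefficient is -5.

-5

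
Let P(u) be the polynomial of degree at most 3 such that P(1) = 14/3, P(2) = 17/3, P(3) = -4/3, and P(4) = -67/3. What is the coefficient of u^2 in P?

Write P(u) = au^3 + bu^2 + cu + d. Substituting each data point gives a linear system:
  a + b + c + d = 14/3
  8a + 4b + 2c + d = 17/3
  27a + 9b + 3c + d = -4/3
  64a + 16b + 4c + d = -67/3
Solving the system yields a = -1, b = 2, c = 2, d = 5/3.
So P(u) = -u^3 + 2u^2 + 2u + 5/3.
The coefficient of u^2 is 2.

2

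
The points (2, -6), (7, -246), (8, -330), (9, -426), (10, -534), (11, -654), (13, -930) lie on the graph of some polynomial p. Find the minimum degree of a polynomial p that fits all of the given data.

Divided differences on the nodes 2, 7, 8, 9, 10, 11, 13:
  order 0: -6  -246  -330  -426  -534  -654  -930
  order 1: -48  -84  -96  -108  -120  -138
  order 2: -6  -6  -6  -6  -6
  order 3: 0  0  0  0
  order 4: 0  0  0
  order 5: 0  0
  order 6: 0
The order-2 divided differences are all -6 (nonzero) and every higher order vanishes, so the data lies on a polynomial of degree exactly 2.

2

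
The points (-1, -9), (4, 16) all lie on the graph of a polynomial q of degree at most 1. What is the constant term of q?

Write q(u) = au + b. Substituting each data point gives a linear system:
  -a + b = -9
  4a + b = 16
Solving the system yields a = 5, b = -4.
So q(u) = 5u - 4.
The constant term is -4.

-4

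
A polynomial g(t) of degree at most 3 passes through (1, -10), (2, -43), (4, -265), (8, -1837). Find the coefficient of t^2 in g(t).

Write g(t) = at^3 + bt^2 + ct + d. Substituting each data point gives a linear system:
  a + b + c + d = -10
  8a + 4b + 2c + d = -43
  64a + 16b + 4c + d = -265
  512a + 64b + 8c + d = -1837
Solving the system yields a = -3, b = -5, c = 3, d = -5.
So g(t) = -3t^3 - 5t^2 + 3t - 5.
The coefficient of t^2 is -5.

-5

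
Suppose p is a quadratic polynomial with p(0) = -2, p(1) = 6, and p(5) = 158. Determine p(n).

Write p(n) = an^2 + bn + c. Substituting each data point gives a linear system:
  c = -2
  a + b + c = 6
  25a + 5b + c = 158
Solving the system yields a = 6, b = 2, c = -2.
So p(n) = 6n^2 + 2n - 2.
Check: p(1) = 6. ✓

p(n) = 6n^2 + 2n - 2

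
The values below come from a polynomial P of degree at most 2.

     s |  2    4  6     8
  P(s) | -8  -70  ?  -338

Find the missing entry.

The 3 known points determine the degree-2 polynomial uniquely.
Write P(s) = as^2 + bs + c. Substituting each data point gives a linear system:
  4a + 2b + c = -8
  16a + 4b + c = -70
  64a + 8b + c = -338
Solving the system yields a = -6, b = 5, c = 6.
So P(s) = -6s^2 + 5s + 6.
Then P(6) = -180.

-180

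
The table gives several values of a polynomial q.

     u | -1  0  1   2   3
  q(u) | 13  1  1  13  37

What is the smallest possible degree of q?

Forward differences of the values at u = -1, 0, 1, 2, 3:
  q  : 13  1  1  13  37
  Δ  : -12  0  12  24
  Δ^2: 12  12  12
  Δ^3: 0  0
  Δ^4: 0
The second differences are constant (12) and nonzero, while all higher differences vanish, so the minimal degree is 2.

2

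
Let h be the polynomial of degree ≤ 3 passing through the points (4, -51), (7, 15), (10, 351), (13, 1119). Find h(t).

h(t) = t^3 - 6t^2 - 5t + 1

Write h(t) = at^3 + bt^2 + ct + d. Substituting each data point gives a linear system:
  64a + 16b + 4c + d = -51
  343a + 49b + 7c + d = 15
  1000a + 100b + 10c + d = 351
  2197a + 169b + 13c + d = 1119
Solving the system yields a = 1, b = -6, c = -5, d = 1.
So h(t) = t³ - 6t² - 5t + 1.
Check: h(4) = -51. ✓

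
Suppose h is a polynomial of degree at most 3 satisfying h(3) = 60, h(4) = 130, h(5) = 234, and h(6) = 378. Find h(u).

Using the Lagrange interpolation formula with nodes 3, 4, 5, 6:
  L_0(u) = (u - 4)(u - 5)(u - 6) / -6
  L_1(u) = (u - 3)(u - 5)(u - 6) / 2
  L_2(u) = (u - 3)(u - 4)(u - 6) / -2
  L_3(u) = (u - 3)(u - 4)(u - 5) / 6
Then h(u) = 60·L_0(u) + 130·L_1(u) + 234·L_2(u) + 378·L_3(u).
Expanding and collecting terms gives h(u) = u³ + 5u² - 2u - 6.
Check: h(5) = 234. ✓

h(u) = u^3 + 5u^2 - 2u - 6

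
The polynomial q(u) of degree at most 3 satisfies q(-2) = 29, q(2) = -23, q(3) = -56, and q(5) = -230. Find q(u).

q(u) = -2u^3 + 2u^2 - 5u - 5

Write q(u) = au^3 + bu^2 + cu + d. Substituting each data point gives a linear system:
  -8a + 4b - 2c + d = 29
  8a + 4b + 2c + d = -23
  27a + 9b + 3c + d = -56
  125a + 25b + 5c + d = -230
Solving the system yields a = -2, b = 2, c = -5, d = -5.
So q(u) = -2u^3 + 2u^2 - 5u - 5.
Check: q(3) = -56. ✓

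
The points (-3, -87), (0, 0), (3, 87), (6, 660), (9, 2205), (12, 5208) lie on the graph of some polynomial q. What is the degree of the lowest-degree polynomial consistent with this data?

Forward differences of the values at n = -3, 0, 3, 6, 9, 12:
  q  : -87  0  87  660  2205  5208
  Δ  : 87  87  573  1545  3003
  Δ^2: 0  486  972  1458
  Δ^3: 486  486  486
  Δ^4: 0  0
  Δ^5: 0
The third differences are constant (486) and nonzero, while all higher differences vanish, so the minimal degree is 3.

3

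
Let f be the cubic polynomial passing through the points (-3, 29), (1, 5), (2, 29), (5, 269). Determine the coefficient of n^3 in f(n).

1

Write f(n) = an^3 + bn^2 + cn + d. Substituting each data point gives a linear system:
  -27a + 9b - 3c + d = 29
  a + b + c + d = 5
  8a + 4b + 2c + d = 29
  125a + 25b + 5c + d = 269
Solving the system yields a = 1, b = 6, c = -1, d = -1.
So f(n) = n^3 + 6n^2 - n - 1.
The leading coefficient is 1.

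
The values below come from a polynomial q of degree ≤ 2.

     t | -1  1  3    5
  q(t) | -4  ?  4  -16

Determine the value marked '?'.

8

On equispaced nodes a degree-2 polynomial has vanishing third forward difference, so
  - q(-1) + 3·q(1) - 3·q(3) + q(5) = 0.
Substituting the known values and solving for q(1):
  3·q(1) = 24
  q(1) = 8.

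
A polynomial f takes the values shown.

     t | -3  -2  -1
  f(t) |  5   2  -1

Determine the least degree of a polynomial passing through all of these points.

1

Forward differences of the values at t = -3, -2, -1:
  f  : 5  2  -1
  Δ  : -3  -3
  Δ^2: 0
The first differences are constant (-3) and nonzero, while all higher differences vanish, so the minimal degree is 1.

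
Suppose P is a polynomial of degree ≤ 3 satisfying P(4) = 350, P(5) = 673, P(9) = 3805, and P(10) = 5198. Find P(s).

Write P(s) = as^3 + bs^2 + cs + d. Substituting each data point gives a linear system:
  64a + 16b + 4c + d = 350
  125a + 25b + 5c + d = 673
  729a + 81b + 9c + d = 3805
  1000a + 100b + 10c + d = 5198
Solving the system yields a = 5, b = 2, c = 0, d = -2.
So P(s) = 5s^3 + 2s^2 - 2.
Check: P(9) = 3805. ✓

P(s) = 5s^3 + 2s^2 - 2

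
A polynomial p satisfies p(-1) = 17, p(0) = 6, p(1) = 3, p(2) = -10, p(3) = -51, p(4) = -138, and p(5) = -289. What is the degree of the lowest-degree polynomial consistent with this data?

3

Forward differences of the values at x = -1, 0, 1, 2, 3, 4, 5:
  p  : 17  6  3  -10  -51  -138  -289
  Δ  : -11  -3  -13  -41  -87  -151
  Δ^2: 8  -10  -28  -46  -64
  Δ^3: -18  -18  -18  -18
  Δ^4: 0  0  0
  Δ^5: 0  0
  Δ^6: 0
The third differences are constant (-18) and nonzero, while all higher differences vanish, so the minimal degree is 3.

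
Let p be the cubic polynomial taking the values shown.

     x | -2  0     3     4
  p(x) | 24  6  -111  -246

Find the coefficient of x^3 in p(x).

Write p(x) = ax^3 + bx^2 + cx + d. Substituting each data point gives a linear system:
  -8a + 4b - 2c + d = 24
  d = 6
  27a + 9b + 3c + d = -111
  64a + 16b + 4c + d = -246
Solving the system yields a = -3, b = -3, c = -3, d = 6.
So p(x) = -3x³ - 3x² - 3x + 6.
The leading coefficient is -3.

-3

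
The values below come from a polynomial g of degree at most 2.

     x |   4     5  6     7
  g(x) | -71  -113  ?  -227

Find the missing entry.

-165

The 3 known points determine the degree-2 polynomial uniquely.
Write g(x) = ax^2 + bx + c. Substituting each data point gives a linear system:
  16a + 4b + c = -71
  25a + 5b + c = -113
  49a + 7b + c = -227
Solving the system yields a = -5, b = 3, c = -3.
So g(x) = -5x^2 + 3x - 3.
Then g(6) = -165.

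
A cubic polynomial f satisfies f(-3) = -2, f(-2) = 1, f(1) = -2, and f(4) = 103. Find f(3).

46

Write f(s) = as^3 + bs^2 + cs + d. Substituting each data point gives a linear system:
  -27a + 9b - 3c + d = -2
  -8a + 4b - 2c + d = 1
  a + b + c + d = -2
  64a + 16b + 4c + d = 103
Solving the system yields a = 1, b = 3, c = -1, d = -5.
So f(s) = s³ + 3s² - s - 5.
Then f(3) = 46.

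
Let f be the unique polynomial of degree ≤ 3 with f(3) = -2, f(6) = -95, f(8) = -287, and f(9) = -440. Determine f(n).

Write f(n) = an^3 + bn^2 + cn + d. Substituting each data point gives a linear system:
  27a + 9b + 3c + d = -2
  216a + 36b + 6c + d = -95
  512a + 64b + 8c + d = -287
  729a + 81b + 9c + d = -440
Solving the system yields a = -1, b = 4, c = -4, d = 1.
So f(n) = -n^3 + 4n^2 - 4n + 1.
Check: f(3) = -2. ✓

f(n) = -n^3 + 4n^2 - 4n + 1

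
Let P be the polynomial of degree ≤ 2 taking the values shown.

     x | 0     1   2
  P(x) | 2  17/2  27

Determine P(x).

Using the Lagrange interpolation formula with nodes 0, 1, 2:
  L_0(x) = (x - 1)(x - 2) / 2
  L_1(x) = x(x - 2) / -1
  L_2(x) = x(x - 1) / 2
Then P(x) = 2·L_0(x) + 17/2·L_1(x) + 27·L_2(x).
Expanding and collecting terms gives P(x) = 6x^2 + (1/2)x + 2.
Check: P(1) = 17/2. ✓

P(x) = 6x^2 + (1/2)x + 2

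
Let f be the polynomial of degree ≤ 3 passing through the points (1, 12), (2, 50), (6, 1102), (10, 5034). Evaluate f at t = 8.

2588

Using the Lagrange interpolation formula with nodes 1, 2, 6, 10:
  L_0(t) = (t - 2)(t - 6)(t - 10) / -45
  L_1(t) = (t - 1)(t - 6)(t - 10) / 32
  L_2(t) = (t - 1)(t - 2)(t - 10) / -80
  L_3(t) = (t - 1)(t - 2)(t - 6) / 288
Then f(t) = 12·L_0(t) + 50·L_1(t) + 1102·L_2(t) + 5034·L_3(t).
Expanding and collecting terms gives f(t) = 5t^3 + 3t + 4.
Evaluating at t = 8: f(8) = 2588.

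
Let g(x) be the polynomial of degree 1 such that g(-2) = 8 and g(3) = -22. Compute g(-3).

14

Write g(x) = ax + b. Substituting each data point gives a linear system:
  -2a + b = 8
  3a + b = -22
Solving the system yields a = -6, b = -4.
So g(x) = -6x - 4.
Then g(-3) = 14.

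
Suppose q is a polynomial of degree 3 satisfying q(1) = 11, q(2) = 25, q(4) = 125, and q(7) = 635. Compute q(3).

Write q(t) = at^3 + bt^2 + ct + d. Substituting each data point gives a linear system:
  a + b + c + d = 11
  8a + 4b + 2c + d = 25
  64a + 16b + 4c + d = 125
  343a + 49b + 7c + d = 635
Solving the system yields a = 2, b = -2, c = 6, d = 5.
So q(t) = 2t^3 - 2t^2 + 6t + 5.
Then q(3) = 59.

59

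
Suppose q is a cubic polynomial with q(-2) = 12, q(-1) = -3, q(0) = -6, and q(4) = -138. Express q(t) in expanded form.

q(t) = -2t^3 - t - 6

Using the Lagrange interpolation formula with nodes -2, -1, 0, 4:
  L_0(t) = (t + 1)t(t - 4) / -12
  L_1(t) = (t + 2)t(t - 4) / 5
  L_2(t) = (t + 2)(t + 1)(t - 4) / -8
  L_3(t) = (t + 2)(t + 1)t / 120
Then q(t) = 12·L_0(t) - 3·L_1(t) - 6·L_2(t) - 138·L_3(t).
Expanding and collecting terms gives q(t) = -2t^3 - t - 6.
Check: q(4) = -138. ✓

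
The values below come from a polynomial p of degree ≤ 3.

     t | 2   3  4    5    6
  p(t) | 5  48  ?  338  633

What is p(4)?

151

The 4 known points determine the degree-3 polynomial uniquely.
Write p(t) = at^3 + bt^2 + ct + d. Substituting each data point gives a linear system:
  8a + 4b + 2c + d = 5
  27a + 9b + 3c + d = 48
  125a + 25b + 5c + d = 338
  216a + 36b + 6c + d = 633
Solving the system yields a = 4, b = -6, c = -3, d = 3.
So p(t) = 4t³ - 6t² - 3t + 3.
Then p(4) = 151.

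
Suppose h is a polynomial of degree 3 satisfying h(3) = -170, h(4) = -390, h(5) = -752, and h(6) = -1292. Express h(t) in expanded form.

h(t) = -6t^3 + t^2 - 5t - 2

Using the Lagrange interpolation formula with nodes 3, 4, 5, 6:
  L_0(t) = (t - 4)(t - 5)(t - 6) / -6
  L_1(t) = (t - 3)(t - 5)(t - 6) / 2
  L_2(t) = (t - 3)(t - 4)(t - 6) / -2
  L_3(t) = (t - 3)(t - 4)(t - 5) / 6
Then h(t) = -170·L_0(t) - 390·L_1(t) - 752·L_2(t) - 1292·L_3(t).
Expanding and collecting terms gives h(t) = -6t³ + t² - 5t - 2.
Check: h(3) = -170. ✓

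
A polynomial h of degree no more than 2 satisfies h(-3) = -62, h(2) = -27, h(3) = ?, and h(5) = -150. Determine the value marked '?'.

The 3 known points determine the degree-2 polynomial uniquely.
Write h(u) = au^2 + bu + c. Substituting each data point gives a linear system:
  9a - 3b + c = -62
  4a + 2b + c = -27
  25a + 5b + c = -150
Solving the system yields a = -6, b = 1, c = -5.
So h(u) = -6u^2 + u - 5.
Then h(3) = -56.

-56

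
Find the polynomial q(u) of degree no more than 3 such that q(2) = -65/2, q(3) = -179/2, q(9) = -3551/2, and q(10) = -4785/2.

Write q(u) = au^3 + bu^2 + cu + d. Substituting each data point gives a linear system:
  8a + 4b + 2c + d = -65/2
  27a + 9b + 3c + d = -179/2
  729a + 81b + 9c + d = -3551/2
  1000a + 100b + 10c + d = -4785/2
Solving the system yields a = -2, b = -4, c = 1, d = -5/2.
So q(u) = -2u^3 - 4u^2 + u - 5/2.
Check: q(9) = -3551/2. ✓

q(u) = -2u^3 - 4u^2 + u - 5/2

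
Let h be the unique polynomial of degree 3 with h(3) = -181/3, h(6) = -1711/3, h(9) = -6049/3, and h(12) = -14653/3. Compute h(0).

Forward differences of the values at u = 3, 6, 9, 12:
  h  : -181/3  -1711/3  -6049/3  -14653/3
  Δ  : -510  -1446  -2868
  Δ^2: -936  -1422
  Δ^3: -486
The third differences are constant, confirming degree 3.
Interpolating (Newton forward form) and evaluating at u = 0 gives h(0) = -1/3.

-1/3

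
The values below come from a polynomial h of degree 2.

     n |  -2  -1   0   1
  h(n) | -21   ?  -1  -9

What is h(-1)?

-5

The 3 known points determine the degree-2 polynomial uniquely.
Write h(n) = an^2 + bn + c. Substituting each data point gives a linear system:
  4a - 2b + c = -21
  c = -1
  a + b + c = -9
Solving the system yields a = -6, b = -2, c = -1.
So h(n) = -6n² - 2n - 1.
Then h(-1) = -5.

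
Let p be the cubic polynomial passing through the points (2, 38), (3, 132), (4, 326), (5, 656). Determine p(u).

p(u) = 6u^3 - 4u^2 + 6

Using the Lagrange interpolation formula with nodes 2, 3, 4, 5:
  L_0(u) = (u - 3)(u - 4)(u - 5) / -6
  L_1(u) = (u - 2)(u - 4)(u - 5) / 2
  L_2(u) = (u - 2)(u - 3)(u - 5) / -2
  L_3(u) = (u - 2)(u - 3)(u - 4) / 6
Then p(u) = 38·L_0(u) + 132·L_1(u) + 326·L_2(u) + 656·L_3(u).
Expanding and collecting terms gives p(u) = 6u^3 - 4u^2 + 6.
Check: p(2) = 38. ✓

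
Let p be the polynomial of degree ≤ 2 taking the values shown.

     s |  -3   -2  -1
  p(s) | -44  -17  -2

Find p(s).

Write p(s) = as^2 + bs + c. Substituting each data point gives a linear system:
  9a - 3b + c = -44
  4a - 2b + c = -17
  a - b + c = -2
Solving the system yields a = -6, b = -3, c = 1.
So p(s) = -6s^2 - 3s + 1.
Check: p(-3) = -44. ✓

p(s) = -6s^2 - 3s + 1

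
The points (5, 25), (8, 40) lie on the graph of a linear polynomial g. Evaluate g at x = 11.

55

Using the Lagrange interpolation formula with nodes 5, 8:
  L_0(x) = (x - 8) / -3
  L_1(x) = (x - 5) / 3
Then g(x) = 25·L_0(x) + 40·L_1(x).
Expanding and collecting terms gives g(x) = 5x.
Evaluating at x = 11: g(11) = 55.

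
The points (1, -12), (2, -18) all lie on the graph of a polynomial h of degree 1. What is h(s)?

h(s) = -6s - 6

Using the Lagrange interpolation formula with nodes 1, 2:
  L_0(s) = (s - 2) / -1
  L_1(s) = (s - 1) / 1
Then h(s) = -12·L_0(s) - 18·L_1(s).
Expanding and collecting terms gives h(s) = -6s - 6.
Check: h(2) = -18. ✓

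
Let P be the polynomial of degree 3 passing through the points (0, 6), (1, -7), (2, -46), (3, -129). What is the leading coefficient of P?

Write P(u) = au^3 + bu^2 + cu + d. Substituting each data point gives a linear system:
  d = 6
  a + b + c + d = -7
  8a + 4b + 2c + d = -46
  27a + 9b + 3c + d = -129
Solving the system yields a = -3, b = -4, c = -6, d = 6.
So P(u) = -3u³ - 4u² - 6u + 6.
The leading coefficient is -3.

-3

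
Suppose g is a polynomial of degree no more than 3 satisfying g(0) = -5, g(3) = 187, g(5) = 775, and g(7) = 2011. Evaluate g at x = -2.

-23

Write g(x) = ax^3 + bx^2 + cx + d. Substituting each data point gives a linear system:
  d = -5
  27a + 9b + 3c + d = 187
  125a + 25b + 5c + d = 775
  343a + 49b + 7c + d = 2011
Solving the system yields a = 5, b = 6, c = 1, d = -5.
So g(x) = 5x^3 + 6x^2 + x - 5.
Then g(-2) = -23.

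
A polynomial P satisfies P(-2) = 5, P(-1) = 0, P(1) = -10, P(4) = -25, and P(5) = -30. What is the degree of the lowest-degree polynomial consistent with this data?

1

Divided differences on the nodes -2, -1, 1, 4, 5:
  order 0: 5  0  -10  -25  -30
  order 1: -5  -5  -5  -5
  order 2: 0  0  0
  order 3: 0  0
  order 4: 0
The order-1 divided differences are all -5 (nonzero) and every higher order vanishes, so the data lies on a polynomial of degree exactly 1.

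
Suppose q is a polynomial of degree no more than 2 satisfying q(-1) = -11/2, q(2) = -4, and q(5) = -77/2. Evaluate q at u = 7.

Forward differences of the values at u = -1, 2, 5:
  q  : -11/2  -4  -77/2
  Δ  : 3/2  -69/2
  Δ^2: -36
The second differences are constant, confirming degree 2.
Interpolating (Newton forward form) and evaluating at u = 7 gives q(7) = -163/2.

-163/2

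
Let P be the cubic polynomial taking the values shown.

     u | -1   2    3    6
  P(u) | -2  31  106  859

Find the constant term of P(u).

1

Write P(u) = au^3 + bu^2 + cu + d. Substituting each data point gives a linear system:
  -a + b - c + d = -2
  8a + 4b + 2c + d = 31
  27a + 9b + 3c + d = 106
  216a + 36b + 6c + d = 859
Solving the system yields a = 4, b = 0, c = -1, d = 1.
So P(u) = 4u^3 - u + 1.
The constant term is 1.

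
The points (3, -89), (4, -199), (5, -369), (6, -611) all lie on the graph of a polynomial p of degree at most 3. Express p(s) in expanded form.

Using the Lagrange interpolation formula with nodes 3, 4, 5, 6:
  L_0(s) = (s - 4)(s - 5)(s - 6) / -6
  L_1(s) = (s - 3)(s - 5)(s - 6) / 2
  L_2(s) = (s - 3)(s - 4)(s - 6) / -2
  L_3(s) = (s - 3)(s - 4)(s - 5) / 6
Then p(s) = -89·L_0(s) - 199·L_1(s) - 369·L_2(s) - 611·L_3(s).
Expanding and collecting terms gives p(s) = -2s^3 - 6s^2 + 6s + 1.
Check: p(6) = -611. ✓

p(s) = -2s^3 - 6s^2 + 6s + 1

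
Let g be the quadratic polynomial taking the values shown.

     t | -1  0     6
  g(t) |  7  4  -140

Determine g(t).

g(t) = -3t^2 - 6t + 4

Write g(t) = at^2 + bt + c. Substituting each data point gives a linear system:
  a - b + c = 7
  c = 4
  36a + 6b + c = -140
Solving the system yields a = -3, b = -6, c = 4.
So g(t) = -3t^2 - 6t + 4.
Check: g(-1) = 7. ✓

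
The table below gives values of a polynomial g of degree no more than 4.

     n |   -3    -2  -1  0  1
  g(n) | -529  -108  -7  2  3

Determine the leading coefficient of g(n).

Write g(n) = an^4 + bn^3 + cn^2 + dn + e. Substituting each data point gives a linear system:
  81a - 27b + 9c - 3d + e = -529
  16a - 8b + 4c - 2d + e = -108
  a - b + c - d + e = -7
  e = 2
  a + b + c + d + e = 3
Solving the system yields a = -6, b = 2, c = 2, d = 3, e = 2.
So g(n) = -6n^4 + 2n^3 + 2n^2 + 3n + 2.
The leading coefficient is -6.

-6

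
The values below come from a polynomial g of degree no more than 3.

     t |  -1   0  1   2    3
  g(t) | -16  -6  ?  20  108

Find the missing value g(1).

-6

On equispaced nodes a degree-3 polynomial has vanishing fourth forward difference, so
  g(-1) - 4·g(0) + 6·g(1) - 4·g(2) + g(3) = 0.
Substituting the known values and solving for g(1):
  6·g(1) = -36
  g(1) = -6.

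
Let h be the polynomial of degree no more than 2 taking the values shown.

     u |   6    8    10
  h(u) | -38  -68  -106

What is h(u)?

Using the Lagrange interpolation formula with nodes 6, 8, 10:
  L_0(u) = (u - 8)(u - 10) / 8
  L_1(u) = (u - 6)(u - 10) / -4
  L_2(u) = (u - 6)(u - 8) / 8
Then h(u) = -38·L_0(u) - 68·L_1(u) - 106·L_2(u).
Expanding and collecting terms gives h(u) = -u^2 - u + 4.
Check: h(8) = -68. ✓

h(u) = -u^2 - u + 4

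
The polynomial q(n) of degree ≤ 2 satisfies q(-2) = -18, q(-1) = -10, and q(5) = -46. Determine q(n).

Using the Lagrange interpolation formula with nodes -2, -1, 5:
  L_0(n) = (n + 1)(n - 5) / 7
  L_1(n) = (n + 2)(n - 5) / -6
  L_2(n) = (n + 2)(n + 1) / 42
Then q(n) = -18·L_0(n) - 10·L_1(n) - 46·L_2(n).
Expanding and collecting terms gives q(n) = -2n^2 + 2n - 6.
Check: q(5) = -46. ✓

q(n) = -2n^2 + 2n - 6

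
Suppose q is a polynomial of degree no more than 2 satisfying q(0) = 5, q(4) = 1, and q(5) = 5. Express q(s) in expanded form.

Write q(s) = as^2 + bs + c. Substituting each data point gives a linear system:
  c = 5
  16a + 4b + c = 1
  25a + 5b + c = 5
Solving the system yields a = 1, b = -5, c = 5.
So q(s) = s^2 - 5s + 5.
Check: q(4) = 1. ✓

q(s) = s^2 - 5s + 5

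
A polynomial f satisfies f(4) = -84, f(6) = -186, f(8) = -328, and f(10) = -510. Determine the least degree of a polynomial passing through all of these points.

2

Forward differences of the values at s = 4, 6, 8, 10:
  f  : -84  -186  -328  -510
  Δ  : -102  -142  -182
  Δ^2: -40  -40
  Δ^3: 0
The second differences are constant (-40) and nonzero, while all higher differences vanish, so the minimal degree is 2.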